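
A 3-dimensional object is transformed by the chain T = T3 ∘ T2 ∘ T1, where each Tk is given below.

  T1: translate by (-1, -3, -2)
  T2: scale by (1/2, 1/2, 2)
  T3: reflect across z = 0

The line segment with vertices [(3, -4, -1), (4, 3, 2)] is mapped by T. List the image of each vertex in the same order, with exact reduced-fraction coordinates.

T1 translate by (-1, -3, -2): (3, -4, -1) → (2, -7, -3); (4, 3, 2) → (3, 0, 0)
T2 scale by (1/2, 1/2, 2): (2, -7, -3) → (1, -7/2, -6); (3, 0, 0) → (3/2, 0, 0)
T3 reflect across z = 0: (1, -7/2, -6) → (1, -7/2, 6); (3/2, 0, 0) → (3/2, 0, 0)

image vertices: (1, -7/2, 6), (3/2, 0, 0)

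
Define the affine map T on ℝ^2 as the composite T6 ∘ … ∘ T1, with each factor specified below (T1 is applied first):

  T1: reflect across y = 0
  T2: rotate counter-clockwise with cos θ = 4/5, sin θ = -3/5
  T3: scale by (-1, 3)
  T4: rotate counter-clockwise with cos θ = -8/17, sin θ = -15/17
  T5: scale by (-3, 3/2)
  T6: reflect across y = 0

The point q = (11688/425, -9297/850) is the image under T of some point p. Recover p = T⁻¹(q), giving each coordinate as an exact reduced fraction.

p = (4, 9/5)

T1 = [1 0 0; 0 -1 0; 0 0 1]
T2·T1 = [4/5 -3/5 0; -3/5 -4/5 0; 0 0 1]
T3·…·T1 = [-4/5 3/5 0; -9/5 -12/5 0; 0 0 1]
T4·…·T1 = [-103/85 -12/5 0; 132/85 3/5 0; 0 0 1]
T5·…·T1 = [309/85 36/5 0; 198/85 9/10 0; 0 0 1]
T6·…·T1 = [309/85 36/5 0; -198/85 -9/10 0; 0 0 1]
det M = 27/2; M⁻¹ = [-1/15 -8/15 0; 44/255 206/765 0; 0 0 1]
M⁻¹ · (11688/425, -9297/850)ᵀ = (4, 9/5)ᵀ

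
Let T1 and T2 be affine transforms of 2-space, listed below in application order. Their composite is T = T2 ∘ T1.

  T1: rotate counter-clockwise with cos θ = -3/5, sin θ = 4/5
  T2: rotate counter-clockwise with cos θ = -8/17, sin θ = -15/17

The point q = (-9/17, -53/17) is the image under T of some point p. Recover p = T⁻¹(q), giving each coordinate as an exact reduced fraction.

p = (-1, -3)

T1 = [-3/5 -4/5 0; 4/5 -3/5 0; 0 0 1]
T2·T1 = [84/85 -13/85 0; 13/85 84/85 0; 0 0 1]
det M = 1; M⁻¹ = [84/85 13/85 0; -13/85 84/85 0; 0 0 1]
M⁻¹ · (-9/17, -53/17)ᵀ = (-1, -3)ᵀ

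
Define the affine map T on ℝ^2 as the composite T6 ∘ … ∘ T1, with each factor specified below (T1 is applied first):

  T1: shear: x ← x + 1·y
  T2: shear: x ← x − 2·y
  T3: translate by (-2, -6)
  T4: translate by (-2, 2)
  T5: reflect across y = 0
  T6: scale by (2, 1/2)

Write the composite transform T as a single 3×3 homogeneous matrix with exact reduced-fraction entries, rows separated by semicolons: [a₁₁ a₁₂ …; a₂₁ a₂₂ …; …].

T = [2 -2 -8; 0 -1/2 2; 0 0 1]

T1 = [1 1 0; 0 1 0; 0 0 1]
T2·T1 = [1 -1 0; 0 1 0; 0 0 1]
T3·…·T1 = [1 -1 -2; 0 1 -6; 0 0 1]
T4·…·T1 = [1 -1 -4; 0 1 -4; 0 0 1]
T5·…·T1 = [1 -1 -4; 0 -1 4; 0 0 1]
T6·…·T1 = [2 -2 -8; 0 -1/2 2; 0 0 1]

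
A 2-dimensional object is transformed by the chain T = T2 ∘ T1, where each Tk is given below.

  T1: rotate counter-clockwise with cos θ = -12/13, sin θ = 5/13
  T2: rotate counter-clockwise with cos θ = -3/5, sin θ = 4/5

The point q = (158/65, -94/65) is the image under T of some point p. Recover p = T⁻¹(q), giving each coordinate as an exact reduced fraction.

p = (2, 2)

T1 = [-12/13 -5/13 0; 5/13 -12/13 0; 0 0 1]
T2·T1 = [16/65 63/65 0; -63/65 16/65 0; 0 0 1]
det M = 1; M⁻¹ = [16/65 -63/65 0; 63/65 16/65 0; 0 0 1]
M⁻¹ · (158/65, -94/65)ᵀ = (2, 2)ᵀ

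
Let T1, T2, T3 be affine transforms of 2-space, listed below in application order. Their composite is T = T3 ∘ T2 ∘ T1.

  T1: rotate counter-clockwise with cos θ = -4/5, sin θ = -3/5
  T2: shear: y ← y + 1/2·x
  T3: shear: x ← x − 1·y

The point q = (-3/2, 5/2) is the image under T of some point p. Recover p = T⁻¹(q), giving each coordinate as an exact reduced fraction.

T1 = [-4/5 3/5 0; -3/5 -4/5 0; 0 0 1]
T2·T1 = [-4/5 3/5 0; -1 -1/2 0; 0 0 1]
T3·…·T1 = [1/5 11/10 0; -1 -1/2 0; 0 0 1]
det M = 1; M⁻¹ = [-1/2 -11/10 0; 1 1/5 0; 0 0 1]
M⁻¹ · (-3/2, 5/2)ᵀ = (-2, -1)ᵀ

p = (-2, -1)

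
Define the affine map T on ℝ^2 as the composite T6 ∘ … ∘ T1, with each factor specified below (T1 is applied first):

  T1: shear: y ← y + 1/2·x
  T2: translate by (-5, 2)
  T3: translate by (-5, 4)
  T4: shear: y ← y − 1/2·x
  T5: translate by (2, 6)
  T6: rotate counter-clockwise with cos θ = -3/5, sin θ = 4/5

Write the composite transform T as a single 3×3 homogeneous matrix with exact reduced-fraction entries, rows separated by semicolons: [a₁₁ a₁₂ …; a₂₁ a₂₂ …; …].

T = [-3/5 -4/5 -44/5; 4/5 -3/5 -83/5; 0 0 1]

T1 = [1 0 0; 1/2 1 0; 0 0 1]
T2·T1 = [1 0 -5; 1/2 1 2; 0 0 1]
T3·…·T1 = [1 0 -10; 1/2 1 6; 0 0 1]
T4·…·T1 = [1 0 -10; 0 1 11; 0 0 1]
T5·…·T1 = [1 0 -8; 0 1 17; 0 0 1]
T6·…·T1 = [-3/5 -4/5 -44/5; 4/5 -3/5 -83/5; 0 0 1]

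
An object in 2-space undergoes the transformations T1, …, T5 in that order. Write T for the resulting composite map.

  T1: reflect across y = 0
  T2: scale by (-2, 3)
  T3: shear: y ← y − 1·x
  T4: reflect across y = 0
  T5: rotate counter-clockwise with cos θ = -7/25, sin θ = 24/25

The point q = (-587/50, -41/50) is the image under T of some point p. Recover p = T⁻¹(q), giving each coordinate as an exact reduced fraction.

T1 = [1 0 0; 0 -1 0; 0 0 1]
T2·T1 = [-2 0 0; 0 -3 0; 0 0 1]
T3·…·T1 = [-2 0 0; 2 -3 0; 0 0 1]
T4·…·T1 = [-2 0 0; -2 3 0; 0 0 1]
T5·…·T1 = [62/25 -72/25 0; -34/25 -21/25 0; 0 0 1]
det M = -6; M⁻¹ = [7/50 -12/25 0; -17/75 -31/75 0; 0 0 1]
M⁻¹ · (-587/50, -41/50)ᵀ = (-5/4, 3)ᵀ

p = (-5/4, 3)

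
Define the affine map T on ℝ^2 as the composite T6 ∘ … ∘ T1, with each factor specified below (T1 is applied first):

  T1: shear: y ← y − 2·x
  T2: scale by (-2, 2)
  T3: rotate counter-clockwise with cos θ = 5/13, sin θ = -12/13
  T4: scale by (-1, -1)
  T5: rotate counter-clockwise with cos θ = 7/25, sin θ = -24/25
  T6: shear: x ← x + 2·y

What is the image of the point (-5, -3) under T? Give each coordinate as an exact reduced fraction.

T1 shear: y ← y − 2·x: (-5, -3) → (-5, 7)
T2 scale by (-2, 2): (-5, 7) → (10, 14)
T3 rotate counter-clockwise with cos θ = 5/13, sin θ = -12/13: (10, 14) → (218/13, -50/13)
T4 scale by (-1, -1): (218/13, -50/13) → (-218/13, 50/13)
T5 rotate counter-clockwise with cos θ = 7/25, sin θ = -24/25: (-218/13, 50/13) → (-326/325, 5582/325)
T6 shear: x ← x + 2·y: (-326/325, 5582/325) → (10838/325, 5582/325)

T(p) = (10838/325, 5582/325)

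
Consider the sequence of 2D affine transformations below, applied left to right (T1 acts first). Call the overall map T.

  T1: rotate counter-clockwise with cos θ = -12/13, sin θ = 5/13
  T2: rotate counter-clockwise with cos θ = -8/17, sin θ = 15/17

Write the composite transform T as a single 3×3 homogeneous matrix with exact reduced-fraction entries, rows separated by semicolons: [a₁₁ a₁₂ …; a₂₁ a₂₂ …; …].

T = [21/221 220/221 0; -220/221 21/221 0; 0 0 1]

T1 = [-12/13 -5/13 0; 5/13 -12/13 0; 0 0 1]
T2·T1 = [21/221 220/221 0; -220/221 21/221 0; 0 0 1]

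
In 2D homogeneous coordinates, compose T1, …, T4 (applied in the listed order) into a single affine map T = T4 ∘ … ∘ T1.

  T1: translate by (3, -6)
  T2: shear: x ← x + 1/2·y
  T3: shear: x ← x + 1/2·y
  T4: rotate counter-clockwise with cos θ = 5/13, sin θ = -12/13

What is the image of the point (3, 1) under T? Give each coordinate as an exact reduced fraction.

T1 translate by (3, -6): (3, 1) → (6, -5)
T2 shear: x ← x + 1/2·y: (6, -5) → (7/2, -5)
T3 shear: x ← x + 1/2·y: (7/2, -5) → (1, -5)
T4 rotate counter-clockwise with cos θ = 5/13, sin θ = -12/13: (1, -5) → (-55/13, -37/13)

T(p) = (-55/13, -37/13)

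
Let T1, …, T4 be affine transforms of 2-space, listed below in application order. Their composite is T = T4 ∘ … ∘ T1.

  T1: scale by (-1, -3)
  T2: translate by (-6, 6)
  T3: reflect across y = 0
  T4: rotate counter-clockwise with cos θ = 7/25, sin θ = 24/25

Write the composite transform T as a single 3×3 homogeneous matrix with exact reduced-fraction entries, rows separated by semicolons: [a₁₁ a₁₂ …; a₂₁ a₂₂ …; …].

T1 = [-1 0 0; 0 -3 0; 0 0 1]
T2·T1 = [-1 0 -6; 0 -3 6; 0 0 1]
T3·…·T1 = [-1 0 -6; 0 3 -6; 0 0 1]
T4·…·T1 = [-7/25 -72/25 102/25; -24/25 21/25 -186/25; 0 0 1]

T = [-7/25 -72/25 102/25; -24/25 21/25 -186/25; 0 0 1]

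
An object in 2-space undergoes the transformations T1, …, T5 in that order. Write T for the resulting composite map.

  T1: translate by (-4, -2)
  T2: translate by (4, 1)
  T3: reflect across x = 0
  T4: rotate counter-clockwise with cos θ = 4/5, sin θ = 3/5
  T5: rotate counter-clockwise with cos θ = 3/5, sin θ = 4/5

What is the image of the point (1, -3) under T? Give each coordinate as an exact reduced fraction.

T(p) = (4, -1)

T1 translate by (-4, -2): (1, -3) → (-3, -5)
T2 translate by (4, 1): (-3, -5) → (1, -4)
T3 reflect across x = 0: (1, -4) → (-1, -4)
T4 rotate counter-clockwise with cos θ = 4/5, sin θ = 3/5: (-1, -4) → (8/5, -19/5)
T5 rotate counter-clockwise with cos θ = 3/5, sin θ = 4/5: (8/5, -19/5) → (4, -1)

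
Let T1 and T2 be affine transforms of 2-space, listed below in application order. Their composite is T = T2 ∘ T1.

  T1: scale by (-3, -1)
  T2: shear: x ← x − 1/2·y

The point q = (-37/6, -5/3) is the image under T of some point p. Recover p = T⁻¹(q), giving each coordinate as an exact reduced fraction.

T1 = [-3 0 0; 0 -1 0; 0 0 1]
T2·T1 = [-3 1/2 0; 0 -1 0; 0 0 1]
det M = 3; M⁻¹ = [-1/3 -1/6 0; 0 -1 0; 0 0 1]
M⁻¹ · (-37/6, -5/3)ᵀ = (7/3, 5/3)ᵀ

p = (7/3, 5/3)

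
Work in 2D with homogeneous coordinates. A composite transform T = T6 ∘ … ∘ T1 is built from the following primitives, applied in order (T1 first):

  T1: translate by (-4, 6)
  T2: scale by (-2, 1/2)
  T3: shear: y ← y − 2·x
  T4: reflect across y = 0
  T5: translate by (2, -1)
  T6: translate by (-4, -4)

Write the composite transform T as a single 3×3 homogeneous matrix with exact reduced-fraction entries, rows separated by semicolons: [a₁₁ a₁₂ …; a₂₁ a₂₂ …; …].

T = [-2 0 6; -4 -1/2 8; 0 0 1]

T1 = [1 0 -4; 0 1 6; 0 0 1]
T2·T1 = [-2 0 8; 0 1/2 3; 0 0 1]
T3·…·T1 = [-2 0 8; 4 1/2 -13; 0 0 1]
T4·…·T1 = [-2 0 8; -4 -1/2 13; 0 0 1]
T5·…·T1 = [-2 0 10; -4 -1/2 12; 0 0 1]
T6·…·T1 = [-2 0 6; -4 -1/2 8; 0 0 1]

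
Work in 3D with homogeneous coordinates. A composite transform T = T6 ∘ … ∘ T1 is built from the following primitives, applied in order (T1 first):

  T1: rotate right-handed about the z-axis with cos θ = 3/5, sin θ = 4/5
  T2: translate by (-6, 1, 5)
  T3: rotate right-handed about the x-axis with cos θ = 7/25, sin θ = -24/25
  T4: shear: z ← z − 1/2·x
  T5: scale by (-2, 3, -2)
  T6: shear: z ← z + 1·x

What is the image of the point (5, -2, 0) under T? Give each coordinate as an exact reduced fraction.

T1 rotate right-handed about the z-axis with cos θ = 3/5, sin θ = 4/5: (5, -2, 0) → (23/5, 14/5, 0)
T2 translate by (-6, 1, 5): (23/5, 14/5, 0) → (-7/5, 19/5, 5)
T3 rotate right-handed about the x-axis with cos θ = 7/25, sin θ = -24/25: (-7/5, 19/5, 5) → (-7/5, 733/125, -281/125)
T4 shear: z ← z − 1/2·x: (-7/5, 733/125, -281/125) → (-7/5, 733/125, -387/250)
T5 scale by (-2, 3, -2): (-7/5, 733/125, -387/250) → (14/5, 2199/125, 387/125)
T6 shear: z ← z + 1·x: (14/5, 2199/125, 387/125) → (14/5, 2199/125, 737/125)

T(p) = (14/5, 2199/125, 737/125)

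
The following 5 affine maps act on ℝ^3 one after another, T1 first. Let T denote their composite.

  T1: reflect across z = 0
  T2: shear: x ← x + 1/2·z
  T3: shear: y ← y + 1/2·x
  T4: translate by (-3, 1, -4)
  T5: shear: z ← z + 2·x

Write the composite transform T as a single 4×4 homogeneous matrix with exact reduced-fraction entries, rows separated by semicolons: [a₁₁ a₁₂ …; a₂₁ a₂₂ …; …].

T = [1 0 -1/2 -3; 1/2 1 -1/4 1; 2 0 -2 -10; 0 0 0 1]

T1 = [1 0 0 0; 0 1 0 0; 0 0 -1 0; 0 0 0 1]
T2·T1 = [1 0 -1/2 0; 0 1 0 0; 0 0 -1 0; 0 0 0 1]
T3·…·T1 = [1 0 -1/2 0; 1/2 1 -1/4 0; 0 0 -1 0; 0 0 0 1]
T4·…·T1 = [1 0 -1/2 -3; 1/2 1 -1/4 1; 0 0 -1 -4; 0 0 0 1]
T5·…·T1 = [1 0 -1/2 -3; 1/2 1 -1/4 1; 2 0 -2 -10; 0 0 0 1]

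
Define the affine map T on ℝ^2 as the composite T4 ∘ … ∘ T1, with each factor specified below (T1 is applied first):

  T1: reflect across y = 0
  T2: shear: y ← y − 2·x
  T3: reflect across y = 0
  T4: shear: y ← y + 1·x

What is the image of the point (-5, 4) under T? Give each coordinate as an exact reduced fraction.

T(p) = (-5, -11)

T1 reflect across y = 0: (-5, 4) → (-5, -4)
T2 shear: y ← y − 2·x: (-5, -4) → (-5, 6)
T3 reflect across y = 0: (-5, 6) → (-5, -6)
T4 shear: y ← y + 1·x: (-5, -6) → (-5, -11)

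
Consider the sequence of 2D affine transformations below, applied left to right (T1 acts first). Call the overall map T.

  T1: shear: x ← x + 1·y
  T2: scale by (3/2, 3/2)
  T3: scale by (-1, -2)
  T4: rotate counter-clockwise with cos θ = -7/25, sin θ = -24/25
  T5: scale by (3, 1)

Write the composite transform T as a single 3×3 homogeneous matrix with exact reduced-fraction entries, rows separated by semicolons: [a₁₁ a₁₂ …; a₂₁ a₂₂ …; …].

T1 = [1 1 0; 0 1 0; 0 0 1]
T2·T1 = [3/2 3/2 0; 0 3/2 0; 0 0 1]
T3·…·T1 = [-3/2 -3/2 0; 0 -3 0; 0 0 1]
T4·…·T1 = [21/50 -123/50 0; 36/25 57/25 0; 0 0 1]
T5·…·T1 = [63/50 -369/50 0; 36/25 57/25 0; 0 0 1]

T = [63/50 -369/50 0; 36/25 57/25 0; 0 0 1]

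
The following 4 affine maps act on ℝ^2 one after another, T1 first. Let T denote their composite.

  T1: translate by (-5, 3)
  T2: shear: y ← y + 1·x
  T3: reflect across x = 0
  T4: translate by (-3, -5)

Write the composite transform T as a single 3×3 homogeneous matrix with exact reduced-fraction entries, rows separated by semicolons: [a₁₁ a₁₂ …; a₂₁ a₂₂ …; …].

T1 = [1 0 -5; 0 1 3; 0 0 1]
T2·T1 = [1 0 -5; 1 1 -2; 0 0 1]
T3·…·T1 = [-1 0 5; 1 1 -2; 0 0 1]
T4·…·T1 = [-1 0 2; 1 1 -7; 0 0 1]

T = [-1 0 2; 1 1 -7; 0 0 1]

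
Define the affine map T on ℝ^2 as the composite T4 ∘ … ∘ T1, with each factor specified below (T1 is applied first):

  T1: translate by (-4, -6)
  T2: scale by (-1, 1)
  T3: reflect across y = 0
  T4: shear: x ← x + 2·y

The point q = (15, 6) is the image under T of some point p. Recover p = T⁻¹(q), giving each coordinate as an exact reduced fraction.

p = (1, 0)

T1 = [1 0 -4; 0 1 -6; 0 0 1]
T2·T1 = [-1 0 4; 0 1 -6; 0 0 1]
T3·…·T1 = [-1 0 4; 0 -1 6; 0 0 1]
T4·…·T1 = [-1 -2 16; 0 -1 6; 0 0 1]
det M = 1; M⁻¹ = [-1 2 4; 0 -1 6; 0 0 1]
M⁻¹ · (15, 6)ᵀ = (1, 0)ᵀ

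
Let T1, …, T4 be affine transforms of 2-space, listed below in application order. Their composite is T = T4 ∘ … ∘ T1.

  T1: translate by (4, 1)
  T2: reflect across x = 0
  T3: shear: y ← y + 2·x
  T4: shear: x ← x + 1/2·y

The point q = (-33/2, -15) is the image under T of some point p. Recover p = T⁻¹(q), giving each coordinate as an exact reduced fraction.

T1 = [1 0 4; 0 1 1; 0 0 1]
T2·T1 = [-1 0 -4; 0 1 1; 0 0 1]
T3·…·T1 = [-1 0 -4; -2 1 -7; 0 0 1]
T4·…·T1 = [-2 1/2 -15/2; -2 1 -7; 0 0 1]
det M = -1; M⁻¹ = [-1 1/2 -4; -2 2 -1; 0 0 1]
M⁻¹ · (-33/2, -15)ᵀ = (5, 2)ᵀ

p = (5, 2)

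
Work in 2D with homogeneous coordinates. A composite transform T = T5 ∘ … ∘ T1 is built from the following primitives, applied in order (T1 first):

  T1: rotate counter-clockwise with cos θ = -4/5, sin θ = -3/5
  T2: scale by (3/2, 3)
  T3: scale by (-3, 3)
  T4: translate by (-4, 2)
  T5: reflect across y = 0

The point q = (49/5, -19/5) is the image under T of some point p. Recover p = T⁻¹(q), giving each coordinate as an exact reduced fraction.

T1 = [-4/5 3/5 0; -3/5 -4/5 0; 0 0 1]
T2·T1 = [-6/5 9/10 0; -9/5 -12/5 0; 0 0 1]
T3·…·T1 = [18/5 -27/10 0; -27/5 -36/5 0; 0 0 1]
T4·…·T1 = [18/5 -27/10 -4; -27/5 -36/5 2; 0 0 1]
T5·…·T1 = [18/5 -27/10 -4; 27/5 36/5 -2; 0 0 1]
det M = 81/2; M⁻¹ = [8/45 1/15 38/45; -2/15 4/45 -16/45; 0 0 1]
M⁻¹ · (49/5, -19/5)ᵀ = (7/3, -2)ᵀ

p = (7/3, -2)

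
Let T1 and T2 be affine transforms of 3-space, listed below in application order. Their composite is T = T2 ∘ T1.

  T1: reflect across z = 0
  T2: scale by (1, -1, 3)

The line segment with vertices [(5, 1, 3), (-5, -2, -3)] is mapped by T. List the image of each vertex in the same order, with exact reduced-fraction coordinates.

T1 reflect across z = 0: (5, 1, 3) → (5, 1, -3); (-5, -2, -3) → (-5, -2, 3)
T2 scale by (1, -1, 3): (5, 1, -3) → (5, -1, -9); (-5, -2, 3) → (-5, 2, 9)

image vertices: (5, -1, -9), (-5, 2, 9)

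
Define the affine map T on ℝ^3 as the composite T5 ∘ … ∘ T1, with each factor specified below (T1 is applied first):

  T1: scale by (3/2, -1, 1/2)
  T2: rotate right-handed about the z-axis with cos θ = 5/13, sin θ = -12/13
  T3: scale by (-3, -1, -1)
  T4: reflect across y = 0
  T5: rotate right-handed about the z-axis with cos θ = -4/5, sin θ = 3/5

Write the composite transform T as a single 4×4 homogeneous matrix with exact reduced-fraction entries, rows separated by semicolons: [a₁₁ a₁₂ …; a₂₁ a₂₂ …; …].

T = [144/65 -129/65 0 0; 9/130 128/65 0 0; 0 0 -1/2 0; 0 0 0 1]

T1 = [3/2 0 0 0; 0 -1 0 0; 0 0 1/2 0; 0 0 0 1]
T2·T1 = [15/26 -12/13 0 0; -18/13 -5/13 0 0; 0 0 1/2 0; 0 0 0 1]
T3·…·T1 = [-45/26 36/13 0 0; 18/13 5/13 0 0; 0 0 -1/2 0; 0 0 0 1]
T4·…·T1 = [-45/26 36/13 0 0; -18/13 -5/13 0 0; 0 0 -1/2 0; 0 0 0 1]
T5·…·T1 = [144/65 -129/65 0 0; 9/130 128/65 0 0; 0 0 -1/2 0; 0 0 0 1]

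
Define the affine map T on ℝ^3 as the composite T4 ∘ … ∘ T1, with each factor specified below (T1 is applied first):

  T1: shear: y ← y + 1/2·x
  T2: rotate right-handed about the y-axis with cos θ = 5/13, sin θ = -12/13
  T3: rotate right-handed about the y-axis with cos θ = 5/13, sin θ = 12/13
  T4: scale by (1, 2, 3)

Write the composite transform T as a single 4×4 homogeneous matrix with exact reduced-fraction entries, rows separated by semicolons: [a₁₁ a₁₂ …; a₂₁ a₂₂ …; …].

T1 = [1 0 0 0; 1/2 1 0 0; 0 0 1 0; 0 0 0 1]
T2·T1 = [5/13 0 -12/13 0; 1/2 1 0 0; 12/13 0 5/13 0; 0 0 0 1]
T3·…·T1 = [1 0 0 0; 1/2 1 0 0; 0 0 1 0; 0 0 0 1]
T4·…·T1 = [1 0 0 0; 1 2 0 0; 0 0 3 0; 0 0 0 1]

T = [1 0 0 0; 1 2 0 0; 0 0 3 0; 0 0 0 1]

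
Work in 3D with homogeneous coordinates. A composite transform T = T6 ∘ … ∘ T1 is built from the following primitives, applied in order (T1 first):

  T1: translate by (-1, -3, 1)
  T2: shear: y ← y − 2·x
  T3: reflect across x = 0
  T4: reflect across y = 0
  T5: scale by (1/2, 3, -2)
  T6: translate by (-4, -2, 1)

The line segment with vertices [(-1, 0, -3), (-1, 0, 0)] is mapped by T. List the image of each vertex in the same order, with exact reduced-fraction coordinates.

T1 translate by (-1, -3, 1): (-1, 0, -3) → (-2, -3, -2); (-1, 0, 0) → (-2, -3, 1)
T2 shear: y ← y − 2·x: (-2, -3, -2) → (-2, 1, -2); (-2, -3, 1) → (-2, 1, 1)
T3 reflect across x = 0: (-2, 1, -2) → (2, 1, -2); (-2, 1, 1) → (2, 1, 1)
T4 reflect across y = 0: (2, 1, -2) → (2, -1, -2); (2, 1, 1) → (2, -1, 1)
T5 scale by (1/2, 3, -2): (2, -1, -2) → (1, -3, 4); (2, -1, 1) → (1, -3, -2)
T6 translate by (-4, -2, 1): (1, -3, 4) → (-3, -5, 5); (1, -3, -2) → (-3, -5, -1)

image vertices: (-3, -5, 5), (-3, -5, -1)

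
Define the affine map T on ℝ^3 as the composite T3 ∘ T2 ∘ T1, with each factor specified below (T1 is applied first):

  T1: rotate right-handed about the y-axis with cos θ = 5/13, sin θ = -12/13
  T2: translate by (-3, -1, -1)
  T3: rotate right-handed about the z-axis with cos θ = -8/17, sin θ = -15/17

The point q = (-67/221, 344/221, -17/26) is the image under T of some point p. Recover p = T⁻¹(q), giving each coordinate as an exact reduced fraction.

T1 = [5/13 0 -12/13 0; 0 1 0 0; 12/13 0 5/13 0; 0 0 0 1]
T2·T1 = [5/13 0 -12/13 -3; 0 1 0 -1; 12/13 0 5/13 -1; 0 0 0 1]
T3·…·T1 = [-40/221 15/17 96/221 9/17; -75/221 -8/17 180/221 53/17; 12/13 0 5/13 -1; 0 0 0 1]
det M = 1; M⁻¹ = [-40/221 -75/221 12/13 27/13; 15/17 -8/17 0 1; 96/221 180/221 5/13 -31/13; 0 0 0 1]
M⁻¹ · (-67/221, 344/221, -17/26)ᵀ = (1, 0, -3/2)ᵀ

p = (1, 0, -3/2)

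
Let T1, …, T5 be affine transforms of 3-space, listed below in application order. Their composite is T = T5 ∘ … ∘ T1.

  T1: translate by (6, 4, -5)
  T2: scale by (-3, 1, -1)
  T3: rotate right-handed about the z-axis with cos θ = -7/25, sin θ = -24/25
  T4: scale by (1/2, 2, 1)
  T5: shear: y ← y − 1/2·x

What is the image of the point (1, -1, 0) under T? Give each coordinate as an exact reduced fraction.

T(p) = (219/50, 729/20, 5)

T1 translate by (6, 4, -5): (1, -1, 0) → (7, 3, -5)
T2 scale by (-3, 1, -1): (7, 3, -5) → (-21, 3, 5)
T3 rotate right-handed about the z-axis with cos θ = -7/25, sin θ = -24/25: (-21, 3, 5) → (219/25, 483/25, 5)
T4 scale by (1/2, 2, 1): (219/25, 483/25, 5) → (219/50, 966/25, 5)
T5 shear: y ← y − 1/2·x: (219/50, 966/25, 5) → (219/50, 729/20, 5)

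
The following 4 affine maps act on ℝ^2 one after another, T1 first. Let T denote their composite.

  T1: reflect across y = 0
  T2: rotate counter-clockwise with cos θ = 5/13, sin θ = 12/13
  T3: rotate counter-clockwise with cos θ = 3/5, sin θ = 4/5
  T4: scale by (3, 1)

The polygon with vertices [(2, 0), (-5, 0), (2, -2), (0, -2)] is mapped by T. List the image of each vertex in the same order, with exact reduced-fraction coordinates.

T1 reflect across y = 0: (2, 0) → (2, 0); (-5, 0) → (-5, 0); (2, -2) → (2, 2); (0, -2) → (0, 2)
T2 rotate counter-clockwise with cos θ = 5/13, sin θ = 12/13: (2, 0) → (10/13, 24/13); (-5, 0) → (-25/13, -60/13); (2, 2) → (-14/13, 34/13); (0, 2) → (-24/13, 10/13)
T3 rotate counter-clockwise with cos θ = 3/5, sin θ = 4/5: (10/13, 24/13) → (-66/65, 112/65); (-25/13, -60/13) → (33/13, -56/13); (-14/13, 34/13) → (-178/65, 46/65); (-24/13, 10/13) → (-112/65, -66/65)
T4 scale by (3, 1): (-66/65, 112/65) → (-198/65, 112/65); (33/13, -56/13) → (99/13, -56/13); (-178/65, 46/65) → (-534/65, 46/65); (-112/65, -66/65) → (-336/65, -66/65)

image vertices: (-198/65, 112/65), (99/13, -56/13), (-534/65, 46/65), (-336/65, -66/65)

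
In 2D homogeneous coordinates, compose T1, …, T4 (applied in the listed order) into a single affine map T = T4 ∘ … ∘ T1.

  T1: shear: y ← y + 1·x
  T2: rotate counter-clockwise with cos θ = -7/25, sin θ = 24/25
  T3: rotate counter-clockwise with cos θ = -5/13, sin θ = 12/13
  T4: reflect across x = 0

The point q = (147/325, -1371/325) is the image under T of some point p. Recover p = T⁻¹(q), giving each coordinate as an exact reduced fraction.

p = (3, 0)

T1 = [1 0 0; 1 1 0; 0 0 1]
T2·T1 = [-31/25 -24/25 0; 17/25 -7/25 0; 0 0 1]
T3·…·T1 = [-49/325 204/325 0; -457/325 -253/325 0; 0 0 1]
T4·…·T1 = [49/325 -204/325 0; -457/325 -253/325 0; 0 0 1]
det M = -1; M⁻¹ = [253/325 -204/325 0; -457/325 -49/325 0; 0 0 1]
M⁻¹ · (147/325, -1371/325)ᵀ = (3, 0)ᵀ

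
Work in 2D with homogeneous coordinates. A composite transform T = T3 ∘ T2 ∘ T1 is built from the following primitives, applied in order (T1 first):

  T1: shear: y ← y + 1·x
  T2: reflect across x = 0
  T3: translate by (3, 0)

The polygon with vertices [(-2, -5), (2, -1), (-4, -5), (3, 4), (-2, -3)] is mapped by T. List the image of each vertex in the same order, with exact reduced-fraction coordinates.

image vertices: (5, -7), (1, 1), (7, -9), (0, 7), (5, -5)

T1 shear: y ← y + 1·x: (-2, -5) → (-2, -7); (2, -1) → (2, 1); (-4, -5) → (-4, -9); (3, 4) → (3, 7); (-2, -3) → (-2, -5)
T2 reflect across x = 0: (-2, -7) → (2, -7); (2, 1) → (-2, 1); (-4, -9) → (4, -9); (3, 7) → (-3, 7); (-2, -5) → (2, -5)
T3 translate by (3, 0): (2, -7) → (5, -7); (-2, 1) → (1, 1); (4, -9) → (7, -9); (-3, 7) → (0, 7); (2, -5) → (5, -5)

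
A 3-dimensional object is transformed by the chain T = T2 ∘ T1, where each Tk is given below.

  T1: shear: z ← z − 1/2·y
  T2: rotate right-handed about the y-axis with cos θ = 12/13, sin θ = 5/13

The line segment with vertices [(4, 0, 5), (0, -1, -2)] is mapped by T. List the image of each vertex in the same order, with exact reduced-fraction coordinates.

T1 shear: z ← z − 1/2·y: (4, 0, 5) → (4, 0, 5); (0, -1, -2) → (0, -1, -3/2)
T2 rotate right-handed about the y-axis with cos θ = 12/13, sin θ = 5/13: (4, 0, 5) → (73/13, 0, 40/13); (0, -1, -3/2) → (-15/26, -1, -18/13)

image vertices: (73/13, 0, 40/13), (-15/26, -1, -18/13)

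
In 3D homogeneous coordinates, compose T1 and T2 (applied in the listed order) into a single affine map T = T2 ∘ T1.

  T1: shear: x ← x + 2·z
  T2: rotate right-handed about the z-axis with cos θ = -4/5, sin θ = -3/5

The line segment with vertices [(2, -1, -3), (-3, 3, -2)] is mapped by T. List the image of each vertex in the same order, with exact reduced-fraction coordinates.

T1 shear: x ← x + 2·z: (2, -1, -3) → (-4, -1, -3); (-3, 3, -2) → (-7, 3, -2)
T2 rotate right-handed about the z-axis with cos θ = -4/5, sin θ = -3/5: (-4, -1, -3) → (13/5, 16/5, -3); (-7, 3, -2) → (37/5, 9/5, -2)

image vertices: (13/5, 16/5, -3), (37/5, 9/5, -2)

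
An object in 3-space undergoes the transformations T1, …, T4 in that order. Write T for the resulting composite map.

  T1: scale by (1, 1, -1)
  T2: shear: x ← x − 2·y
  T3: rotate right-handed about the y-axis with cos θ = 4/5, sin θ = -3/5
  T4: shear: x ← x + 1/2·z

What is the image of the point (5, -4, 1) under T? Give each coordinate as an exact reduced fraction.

T1 scale by (1, 1, -1): (5, -4, 1) → (5, -4, -1)
T2 shear: x ← x − 2·y: (5, -4, -1) → (13, -4, -1)
T3 rotate right-handed about the y-axis with cos θ = 4/5, sin θ = -3/5: (13, -4, -1) → (11, -4, 7)
T4 shear: x ← x + 1/2·z: (11, -4, 7) → (29/2, -4, 7)

T(p) = (29/2, -4, 7)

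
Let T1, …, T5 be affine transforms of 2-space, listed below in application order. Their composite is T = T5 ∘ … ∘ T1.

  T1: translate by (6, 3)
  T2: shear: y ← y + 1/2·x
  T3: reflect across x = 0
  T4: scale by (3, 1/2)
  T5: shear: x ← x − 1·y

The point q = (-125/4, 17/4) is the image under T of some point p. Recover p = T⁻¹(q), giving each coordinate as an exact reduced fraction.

T1 = [1 0 6; 0 1 3; 0 0 1]
T2·T1 = [1 0 6; 1/2 1 6; 0 0 1]
T3·…·T1 = [-1 0 -6; 1/2 1 6; 0 0 1]
T4·…·T1 = [-3 0 -18; 1/4 1/2 3; 0 0 1]
T5·…·T1 = [-13/4 -1/2 -21; 1/4 1/2 3; 0 0 1]
det M = -3/2; M⁻¹ = [-1/3 -1/3 -6; 1/6 13/6 -3; 0 0 1]
M⁻¹ · (-125/4, 17/4)ᵀ = (3, 1)ᵀ

p = (3, 1)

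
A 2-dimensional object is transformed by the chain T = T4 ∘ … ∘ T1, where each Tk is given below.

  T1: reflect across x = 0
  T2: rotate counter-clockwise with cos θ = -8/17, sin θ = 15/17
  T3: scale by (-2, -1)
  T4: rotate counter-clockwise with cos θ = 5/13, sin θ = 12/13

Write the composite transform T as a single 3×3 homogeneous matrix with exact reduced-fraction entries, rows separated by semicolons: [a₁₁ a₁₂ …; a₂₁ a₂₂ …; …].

T = [-20/17 54/221 0; -9/17 400/221 0; 0 0 1]

T1 = [-1 0 0; 0 1 0; 0 0 1]
T2·T1 = [8/17 -15/17 0; -15/17 -8/17 0; 0 0 1]
T3·…·T1 = [-16/17 30/17 0; 15/17 8/17 0; 0 0 1]
T4·…·T1 = [-20/17 54/221 0; -9/17 400/221 0; 0 0 1]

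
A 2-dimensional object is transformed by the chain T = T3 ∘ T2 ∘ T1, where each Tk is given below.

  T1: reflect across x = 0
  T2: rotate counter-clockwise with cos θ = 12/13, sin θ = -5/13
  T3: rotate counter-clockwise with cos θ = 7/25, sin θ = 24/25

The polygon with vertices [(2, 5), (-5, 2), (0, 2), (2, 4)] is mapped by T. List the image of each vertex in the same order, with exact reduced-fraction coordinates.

image vertices: (-1673/325, 514/325), (514/325, 1673/325), (-506/325, 408/325), (-284/65, 62/65)

T1 reflect across x = 0: (2, 5) → (-2, 5); (-5, 2) → (5, 2); (0, 2) → (0, 2); (2, 4) → (-2, 4)
T2 rotate counter-clockwise with cos θ = 12/13, sin θ = -5/13: (-2, 5) → (1/13, 70/13); (5, 2) → (70/13, -1/13); (0, 2) → (10/13, 24/13); (-2, 4) → (-4/13, 58/13)
T3 rotate counter-clockwise with cos θ = 7/25, sin θ = 24/25: (1/13, 70/13) → (-1673/325, 514/325); (70/13, -1/13) → (514/325, 1673/325); (10/13, 24/13) → (-506/325, 408/325); (-4/13, 58/13) → (-284/65, 62/65)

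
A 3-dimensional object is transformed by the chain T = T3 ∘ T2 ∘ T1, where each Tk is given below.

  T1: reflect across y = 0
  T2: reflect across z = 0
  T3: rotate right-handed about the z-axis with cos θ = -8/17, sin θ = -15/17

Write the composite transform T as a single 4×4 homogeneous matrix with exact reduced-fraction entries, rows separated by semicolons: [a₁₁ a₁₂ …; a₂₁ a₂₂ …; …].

T = [-8/17 -15/17 0 0; -15/17 8/17 0 0; 0 0 -1 0; 0 0 0 1]

T1 = [1 0 0 0; 0 -1 0 0; 0 0 1 0; 0 0 0 1]
T2·T1 = [1 0 0 0; 0 -1 0 0; 0 0 -1 0; 0 0 0 1]
T3·…·T1 = [-8/17 -15/17 0 0; -15/17 8/17 0 0; 0 0 -1 0; 0 0 0 1]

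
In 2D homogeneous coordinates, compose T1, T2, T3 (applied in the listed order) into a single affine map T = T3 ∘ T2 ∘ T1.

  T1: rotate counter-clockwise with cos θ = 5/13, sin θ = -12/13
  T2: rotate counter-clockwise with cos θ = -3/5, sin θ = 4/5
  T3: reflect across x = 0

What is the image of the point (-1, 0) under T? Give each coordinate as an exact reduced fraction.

T1 rotate counter-clockwise with cos θ = 5/13, sin θ = -12/13: (-1, 0) → (-5/13, 12/13)
T2 rotate counter-clockwise with cos θ = -3/5, sin θ = 4/5: (-5/13, 12/13) → (-33/65, -56/65)
T3 reflect across x = 0: (-33/65, -56/65) → (33/65, -56/65)

T(p) = (33/65, -56/65)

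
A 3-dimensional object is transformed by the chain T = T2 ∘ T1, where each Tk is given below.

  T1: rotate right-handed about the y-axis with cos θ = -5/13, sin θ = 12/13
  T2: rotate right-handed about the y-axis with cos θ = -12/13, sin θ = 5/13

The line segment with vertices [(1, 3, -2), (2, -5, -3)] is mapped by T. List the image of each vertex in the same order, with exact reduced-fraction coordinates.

image vertices: (2, 3, 1), (3, -5, 2)

T1 rotate right-handed about the y-axis with cos θ = -5/13, sin θ = 12/13: (1, 3, -2) → (-29/13, 3, -2/13); (2, -5, -3) → (-46/13, -5, -9/13)
T2 rotate right-handed about the y-axis with cos θ = -12/13, sin θ = 5/13: (-29/13, 3, -2/13) → (2, 3, 1); (-46/13, -5, -9/13) → (3, -5, 2)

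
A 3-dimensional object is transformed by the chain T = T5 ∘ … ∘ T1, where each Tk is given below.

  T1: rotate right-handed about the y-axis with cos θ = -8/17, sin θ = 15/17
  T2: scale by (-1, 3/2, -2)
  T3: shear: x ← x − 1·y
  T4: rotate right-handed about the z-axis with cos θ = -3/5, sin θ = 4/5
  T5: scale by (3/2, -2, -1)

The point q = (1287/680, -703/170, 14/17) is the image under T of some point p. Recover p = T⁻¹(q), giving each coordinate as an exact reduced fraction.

p = (-1, -3/2, 1)

T1 = [-8/17 0 15/17 0; 0 1 0 0; -15/17 0 -8/17 0; 0 0 0 1]
T2·T1 = [8/17 0 -15/17 0; 0 3/2 0 0; 30/17 0 16/17 0; 0 0 0 1]
T3·…·T1 = [8/17 -3/2 -15/17 0; 0 3/2 0 0; 30/17 0 16/17 0; 0 0 0 1]
T4·…·T1 = [-24/85 -3/10 9/17 0; 32/85 -21/10 -12/17 0; 30/17 0 16/17 0; 0 0 0 1]
T5·…·T1 = [-36/85 -9/20 27/34 0; -64/85 21/5 24/17 0; -30/17 0 -16/17 0; 0 0 0 1]
det M = 9; M⁻¹ = [-112/255 -4/85 -15/34 0; -16/45 1/5 0 0; 14/17 3/34 -4/17 0; 0 0 0 1]
M⁻¹ · (1287/680, -703/170, 14/17)ᵀ = (-1, -3/2, 1)ᵀ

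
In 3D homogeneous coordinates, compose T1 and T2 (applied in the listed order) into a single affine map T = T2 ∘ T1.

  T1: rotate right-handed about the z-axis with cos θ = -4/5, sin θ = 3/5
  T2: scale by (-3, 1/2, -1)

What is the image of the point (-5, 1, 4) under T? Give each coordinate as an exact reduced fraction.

T1 rotate right-handed about the z-axis with cos θ = -4/5, sin θ = 3/5: (-5, 1, 4) → (17/5, -19/5, 4)
T2 scale by (-3, 1/2, -1): (17/5, -19/5, 4) → (-51/5, -19/10, -4)

T(p) = (-51/5, -19/10, -4)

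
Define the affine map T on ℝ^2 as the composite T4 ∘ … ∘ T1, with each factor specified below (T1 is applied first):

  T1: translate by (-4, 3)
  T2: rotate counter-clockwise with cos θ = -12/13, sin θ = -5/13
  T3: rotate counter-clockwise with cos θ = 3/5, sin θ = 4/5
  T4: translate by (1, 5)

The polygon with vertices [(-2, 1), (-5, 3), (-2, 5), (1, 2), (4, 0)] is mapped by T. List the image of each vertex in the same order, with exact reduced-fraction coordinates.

image vertices: (413/65, 639/65), (587/65, 796/65), (133/13, 115/13), (428/65, 434/65), (254/65, 277/65)

T1 translate by (-4, 3): (-2, 1) → (-6, 4); (-5, 3) → (-9, 6); (-2, 5) → (-6, 8); (1, 2) → (-3, 5); (4, 0) → (0, 3)
T2 rotate counter-clockwise with cos θ = -12/13, sin θ = -5/13: (-6, 4) → (92/13, -18/13); (-9, 6) → (138/13, -27/13); (-6, 8) → (112/13, -66/13); (-3, 5) → (61/13, -45/13); (0, 3) → (15/13, -36/13)
T3 rotate counter-clockwise with cos θ = 3/5, sin θ = 4/5: (92/13, -18/13) → (348/65, 314/65); (138/13, -27/13) → (522/65, 471/65); (112/13, -66/13) → (120/13, 50/13); (61/13, -45/13) → (363/65, 109/65); (15/13, -36/13) → (189/65, -48/65)
T4 translate by (1, 5): (348/65, 314/65) → (413/65, 639/65); (522/65, 471/65) → (587/65, 796/65); (120/13, 50/13) → (133/13, 115/13); (363/65, 109/65) → (428/65, 434/65); (189/65, -48/65) → (254/65, 277/65)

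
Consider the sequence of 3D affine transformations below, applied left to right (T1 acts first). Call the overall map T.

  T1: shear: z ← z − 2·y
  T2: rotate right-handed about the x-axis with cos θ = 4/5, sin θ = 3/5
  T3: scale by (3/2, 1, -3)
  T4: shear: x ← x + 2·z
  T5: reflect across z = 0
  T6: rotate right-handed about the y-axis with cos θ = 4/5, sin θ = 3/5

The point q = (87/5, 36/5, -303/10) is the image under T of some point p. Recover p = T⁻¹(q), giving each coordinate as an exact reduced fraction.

p = (3, 3, -2)

T1 = [1 0 0 0; 0 1 0 0; 0 -2 1 0; 0 0 0 1]
T2·T1 = [1 0 0 0; 0 2 -3/5 0; 0 -1 4/5 0; 0 0 0 1]
T3·…·T1 = [3/2 0 0 0; 0 2 -3/5 0; 0 3 -12/5 0; 0 0 0 1]
T4·…·T1 = [3/2 6 -24/5 0; 0 2 -3/5 0; 0 3 -12/5 0; 0 0 0 1]
T5·…·T1 = [3/2 6 -24/5 0; 0 2 -3/5 0; 0 -3 12/5 0; 0 0 0 1]
T6·…·T1 = [6/5 3 -12/5 0; 0 2 -3/5 0; -9/10 -6 24/5 0; 0 0 0 1]
det M = 9/2; M⁻¹ = [4/3 0 2/3 0; 3/25 4/5 4/25 0; 2/5 1 8/15 0; 0 0 0 1]
M⁻¹ · (87/5, 36/5, -303/10)ᵀ = (3, 3, -2)ᵀ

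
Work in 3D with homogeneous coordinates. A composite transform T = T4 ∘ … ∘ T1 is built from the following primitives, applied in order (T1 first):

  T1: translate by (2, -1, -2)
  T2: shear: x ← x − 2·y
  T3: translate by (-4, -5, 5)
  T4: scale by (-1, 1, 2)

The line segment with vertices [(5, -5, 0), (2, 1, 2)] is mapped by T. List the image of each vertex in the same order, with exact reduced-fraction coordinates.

T1 translate by (2, -1, -2): (5, -5, 0) → (7, -6, -2); (2, 1, 2) → (4, 0, 0)
T2 shear: x ← x − 2·y: (7, -6, -2) → (19, -6, -2); (4, 0, 0) → (4, 0, 0)
T3 translate by (-4, -5, 5): (19, -6, -2) → (15, -11, 3); (4, 0, 0) → (0, -5, 5)
T4 scale by (-1, 1, 2): (15, -11, 3) → (-15, -11, 6); (0, -5, 5) → (0, -5, 10)

image vertices: (-15, -11, 6), (0, -5, 10)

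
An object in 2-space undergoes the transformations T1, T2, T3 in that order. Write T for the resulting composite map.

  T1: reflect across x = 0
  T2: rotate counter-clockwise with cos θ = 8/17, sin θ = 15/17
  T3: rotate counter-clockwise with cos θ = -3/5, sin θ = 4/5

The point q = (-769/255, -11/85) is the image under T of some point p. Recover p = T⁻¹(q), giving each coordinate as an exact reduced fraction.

T1 = [-1 0 0; 0 1 0; 0 0 1]
T2·T1 = [-8/17 -15/17 0; -15/17 8/17 0; 0 0 1]
T3·…·T1 = [84/85 13/85 0; 13/85 -84/85 0; 0 0 1]
det M = -1; M⁻¹ = [84/85 13/85 0; 13/85 -84/85 0; 0 0 1]
M⁻¹ · (-769/255, -11/85)ᵀ = (-3, -1/3)ᵀ

p = (-3, -1/3)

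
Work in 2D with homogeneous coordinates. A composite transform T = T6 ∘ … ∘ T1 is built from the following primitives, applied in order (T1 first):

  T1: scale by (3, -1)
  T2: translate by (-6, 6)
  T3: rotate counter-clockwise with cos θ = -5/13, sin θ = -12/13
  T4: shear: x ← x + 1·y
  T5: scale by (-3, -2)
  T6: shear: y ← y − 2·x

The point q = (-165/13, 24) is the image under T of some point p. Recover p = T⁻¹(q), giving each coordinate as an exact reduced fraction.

T1 = [3 0 0; 0 -1 0; 0 0 1]
T2·T1 = [3 0 -6; 0 -1 6; 0 0 1]
T3·…·T1 = [-15/13 -12/13 102/13; -36/13 5/13 42/13; 0 0 1]
T4·…·T1 = [-51/13 -7/13 144/13; -36/13 5/13 42/13; 0 0 1]
T5·…·T1 = [153/13 21/13 -432/13; 72/13 -10/13 -84/13; 0 0 1]
T6·…·T1 = [153/13 21/13 -432/13; -18 -4 60; 0 0 1]
det M = -18; M⁻¹ = [2/9 7/78 2; -1 -17/26 6; 0 0 1]
M⁻¹ · (-165/13, 24)ᵀ = (4/3, 3)ᵀ

p = (4/3, 3)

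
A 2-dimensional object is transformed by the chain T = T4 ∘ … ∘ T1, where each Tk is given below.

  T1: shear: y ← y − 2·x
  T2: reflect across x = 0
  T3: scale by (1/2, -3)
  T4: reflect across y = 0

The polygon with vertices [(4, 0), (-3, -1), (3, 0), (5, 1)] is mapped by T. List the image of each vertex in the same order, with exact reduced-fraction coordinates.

T1 shear: y ← y − 2·x: (4, 0) → (4, -8); (-3, -1) → (-3, 5); (3, 0) → (3, -6); (5, 1) → (5, -9)
T2 reflect across x = 0: (4, -8) → (-4, -8); (-3, 5) → (3, 5); (3, -6) → (-3, -6); (5, -9) → (-5, -9)
T3 scale by (1/2, -3): (-4, -8) → (-2, 24); (3, 5) → (3/2, -15); (-3, -6) → (-3/2, 18); (-5, -9) → (-5/2, 27)
T4 reflect across y = 0: (-2, 24) → (-2, -24); (3/2, -15) → (3/2, 15); (-3/2, 18) → (-3/2, -18); (-5/2, 27) → (-5/2, -27)

image vertices: (-2, -24), (3/2, 15), (-3/2, -18), (-5/2, -27)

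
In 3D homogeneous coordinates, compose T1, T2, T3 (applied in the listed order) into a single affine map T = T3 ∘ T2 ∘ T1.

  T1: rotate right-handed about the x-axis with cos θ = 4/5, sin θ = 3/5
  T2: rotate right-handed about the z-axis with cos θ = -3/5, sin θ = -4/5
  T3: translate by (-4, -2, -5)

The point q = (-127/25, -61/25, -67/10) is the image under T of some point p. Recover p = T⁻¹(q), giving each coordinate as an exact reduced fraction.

p = (1, -3/2, -1)

T1 = [1 0 0 0; 0 4/5 -3/5 0; 0 3/5 4/5 0; 0 0 0 1]
T2·T1 = [-3/5 16/25 -12/25 0; -4/5 -12/25 9/25 0; 0 3/5 4/5 0; 0 0 0 1]
T3·…·T1 = [-3/5 16/25 -12/25 -4; -4/5 -12/25 9/25 -2; 0 3/5 4/5 -5; 0 0 0 1]
det M = 1; M⁻¹ = [-3/5 -4/5 0 -4; 16/25 -12/25 3/5 23/5; -12/25 9/25 4/5 14/5; 0 0 0 1]
M⁻¹ · (-127/25, -61/25, -67/10)ᵀ = (1, -3/2, -1)ᵀ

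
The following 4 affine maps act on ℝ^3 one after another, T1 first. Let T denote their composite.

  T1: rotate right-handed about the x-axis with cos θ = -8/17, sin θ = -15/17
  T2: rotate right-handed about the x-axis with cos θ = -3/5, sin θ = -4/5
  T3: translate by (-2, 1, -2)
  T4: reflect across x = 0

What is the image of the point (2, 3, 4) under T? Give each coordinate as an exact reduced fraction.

T1 rotate right-handed about the x-axis with cos θ = -8/17, sin θ = -15/17: (2, 3, 4) → (2, 36/17, -77/17)
T2 rotate right-handed about the x-axis with cos θ = -3/5, sin θ = -4/5: (2, 36/17, -77/17) → (2, -416/85, 87/85)
T3 translate by (-2, 1, -2): (2, -416/85, 87/85) → (0, -331/85, -83/85)
T4 reflect across x = 0: (0, -331/85, -83/85) → (0, -331/85, -83/85)

T(p) = (0, -331/85, -83/85)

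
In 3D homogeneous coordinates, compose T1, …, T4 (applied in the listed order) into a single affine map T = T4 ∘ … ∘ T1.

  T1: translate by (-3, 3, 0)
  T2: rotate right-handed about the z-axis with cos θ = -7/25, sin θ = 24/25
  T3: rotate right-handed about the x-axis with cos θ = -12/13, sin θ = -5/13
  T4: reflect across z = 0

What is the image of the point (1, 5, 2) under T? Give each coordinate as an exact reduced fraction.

T(p) = (-178/25, 1498/325, 16/65)

T1 translate by (-3, 3, 0): (1, 5, 2) → (-2, 8, 2)
T2 rotate right-handed about the z-axis with cos θ = -7/25, sin θ = 24/25: (-2, 8, 2) → (-178/25, -104/25, 2)
T3 rotate right-handed about the x-axis with cos θ = -12/13, sin θ = -5/13: (-178/25, -104/25, 2) → (-178/25, 1498/325, -16/65)
T4 reflect across z = 0: (-178/25, 1498/325, -16/65) → (-178/25, 1498/325, 16/65)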